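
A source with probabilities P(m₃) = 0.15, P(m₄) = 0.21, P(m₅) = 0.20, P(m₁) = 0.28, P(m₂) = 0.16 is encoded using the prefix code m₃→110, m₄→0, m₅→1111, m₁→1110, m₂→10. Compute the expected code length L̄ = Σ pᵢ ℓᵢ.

2.9 bits/symbol

L̄ = Σ pᵢ·ℓᵢ = 0.15·3 + 0.21·1 + 0.20·4 + 0.28·4 + 0.16·2 = 2.9 bits/symbol.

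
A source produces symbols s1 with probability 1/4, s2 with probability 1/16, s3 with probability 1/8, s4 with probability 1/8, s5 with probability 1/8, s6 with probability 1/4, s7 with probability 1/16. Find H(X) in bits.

2.625 bits

Each probability is a power of 1/2, so log₂(1/p) is an integer.
H = Σ p·log₂(1/p) = 1/4·2 + 1/16·4 + 1/8·3 + 1/8·3 + 1/8·3 + 1/4·2 + 1/16·4 = 2.625 bits.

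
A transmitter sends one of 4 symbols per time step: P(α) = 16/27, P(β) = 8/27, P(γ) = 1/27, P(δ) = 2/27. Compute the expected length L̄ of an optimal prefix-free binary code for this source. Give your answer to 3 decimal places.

1.519 bits/symbol

Repeatedly combine the two least-probable nodes; the expected code length is the sum of the merged weights.
merge 1/27 + 2/27 → 1/9
merge 1/9 + 8/27 → 11/27
merge 11/27 + 16/27 → 1
L = 1/9 + 11/27 + 1 = 41/27 ≈ 1.519 bits/symbol.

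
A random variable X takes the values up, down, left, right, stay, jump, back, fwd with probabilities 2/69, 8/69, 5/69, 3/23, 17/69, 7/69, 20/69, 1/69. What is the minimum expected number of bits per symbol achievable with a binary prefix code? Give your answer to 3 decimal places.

2.623 bits/symbol

Repeatedly combine the two least-probable nodes; the expected code length is the sum of the merged weights.
merge 1/69 + 2/69 → 1/23
merge 1/23 + 5/69 → 8/69
merge 7/69 + 8/69 → 5/23
merge 8/69 + 3/23 → 17/69
merge 5/23 + 17/69 → 32/69
merge 17/69 + 20/69 → 37/69
merge 32/69 + 37/69 → 1
L = 1/23 + 8/69 + 5/23 + 17/69 + 32/69 + 37/69 + 1 = 181/69 ≈ 2.623 bits/symbol.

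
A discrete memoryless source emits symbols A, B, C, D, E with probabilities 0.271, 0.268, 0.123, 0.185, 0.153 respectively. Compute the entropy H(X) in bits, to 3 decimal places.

H = −Σ pᵢ log₂ pᵢ.
−0.271·log₂(0.271) = 0.5105
−0.268·log₂(0.268) = 0.5091
−0.123·log₂(0.123) = 0.3719
−0.185·log₂(0.185) = 0.4504
−0.153·log₂(0.153) = 0.4144
Sum ≈ 2.2562 → 2.256 bits.

2.256 bits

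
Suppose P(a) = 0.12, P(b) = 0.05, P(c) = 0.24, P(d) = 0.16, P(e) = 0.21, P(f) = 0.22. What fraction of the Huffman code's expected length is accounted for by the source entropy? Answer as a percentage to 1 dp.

98.1%

Entropy H = −Σ p log₂ p ≈ 2.4537 bits.
Huffman merges: 1/20+3/25→17/100; 4/25+17/100→33/100; 21/100+11/50→43/100; 6/25+33/100→57/100; 43/100+57/100→1. L = 5/2 ≈ 2.5000.
Efficiency = H/L = 2.4537/2.5000 = 98.1%.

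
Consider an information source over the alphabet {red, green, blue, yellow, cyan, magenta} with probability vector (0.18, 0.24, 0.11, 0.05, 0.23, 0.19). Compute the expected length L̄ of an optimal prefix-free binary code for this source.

Repeatedly combine the two least-probable nodes; the expected code length is the sum of the merged weights.
merge 1/20 + 11/100 → 4/25
merge 4/25 + 9/50 → 17/50
merge 19/100 + 23/100 → 21/50
merge 6/25 + 17/50 → 29/50
merge 21/50 + 29/50 → 1
L = 4/25 + 17/50 + 21/50 + 29/50 + 1 = 5/2 = 2.5 bits/symbol.

2.5 bits/symbol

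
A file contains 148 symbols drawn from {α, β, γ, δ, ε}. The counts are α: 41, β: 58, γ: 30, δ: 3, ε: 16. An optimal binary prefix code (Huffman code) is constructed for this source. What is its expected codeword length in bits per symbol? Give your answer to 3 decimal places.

2.068 bits/symbol

Probabilities are the counts divided by 148.
Repeatedly combine the two least-probable nodes; the expected code length is the sum of the merged weights.
merge 3/148 + 4/37 → 19/148
merge 19/148 + 15/74 → 49/148
merge 41/148 + 49/148 → 45/74
merge 29/74 + 45/74 → 1
L = 19/148 + 49/148 + 45/74 + 1 = 153/74 ≈ 2.068 bits/symbol.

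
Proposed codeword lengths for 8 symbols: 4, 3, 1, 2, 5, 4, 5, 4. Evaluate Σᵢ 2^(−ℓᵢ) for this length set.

1.125

With common denominator 2^5 = 32: Σ 2^(−ℓᵢ) = 2/32 + 4/32 + 16/32 + 8/32 + 1/32 + 2/32 + 1/32 + 2/32 = 36/32 = 1.125.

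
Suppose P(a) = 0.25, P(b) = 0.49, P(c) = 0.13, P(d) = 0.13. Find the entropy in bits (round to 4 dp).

1.7696 bits

H = −Σ pᵢ log₂ pᵢ.
−0.25·log₂(0.25) = 0.5000
−0.49·log₂(0.49) = 0.5043
−0.13·log₂(0.13) = 0.3826
−0.13·log₂(0.13) = 0.3826
Sum ≈ 1.7696 → 1.7696 bits.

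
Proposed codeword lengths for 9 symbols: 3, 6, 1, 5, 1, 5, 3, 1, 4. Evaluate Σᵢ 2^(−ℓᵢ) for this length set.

With common denominator 2^6 = 64: Σ 2^(−ℓᵢ) = 8/64 + 1/64 + 32/64 + 2/64 + 32/64 + 2/64 + 8/64 + 32/64 + 4/64 = 121/64 = 1.890625.

1.890625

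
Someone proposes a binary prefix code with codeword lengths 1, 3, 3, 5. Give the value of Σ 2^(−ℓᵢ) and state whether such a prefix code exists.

With common denominator 2^5 = 32: Σ 2^(−ℓᵢ) = 16/32 + 4/32 + 4/32 + 1/32 = 25/32 = 0.78125.
Kraft's inequality requires Σ ≤ 1; here Σ = 0.78125 ≤ 1, so such a prefix code exists.

0.78125; yes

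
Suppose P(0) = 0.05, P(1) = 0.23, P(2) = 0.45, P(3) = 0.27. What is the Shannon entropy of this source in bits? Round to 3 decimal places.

H = −Σ pᵢ log₂ pᵢ.
−0.05·log₂(0.05) = 0.2161
−0.23·log₂(0.23) = 0.4877
−0.45·log₂(0.45) = 0.5184
−0.27·log₂(0.27) = 0.5100
Sum ≈ 1.7322 → 1.732 bits.

1.732 bits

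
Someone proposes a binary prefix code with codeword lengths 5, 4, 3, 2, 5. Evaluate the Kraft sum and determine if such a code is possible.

0.5; yes

With common denominator 2^5 = 32: Σ 2^(−ℓᵢ) = 1/32 + 2/32 + 4/32 + 8/32 + 1/32 = 16/32 = 0.5.
Kraft's inequality requires Σ ≤ 1; here Σ = 0.5 ≤ 1, so such a prefix code exists.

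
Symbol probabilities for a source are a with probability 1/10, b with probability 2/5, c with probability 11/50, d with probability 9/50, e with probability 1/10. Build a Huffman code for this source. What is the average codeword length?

Repeatedly combine the two least-probable nodes; the expected code length is the sum of the merged weights.
merge 1/10 + 1/10 → 1/5
merge 9/50 + 1/5 → 19/50
merge 11/50 + 19/50 → 3/5
merge 2/5 + 3/5 → 1
L = 1/5 + 19/50 + 3/5 + 1 = 109/50 = 2.18 bits/symbol.

2.18 bits/symbol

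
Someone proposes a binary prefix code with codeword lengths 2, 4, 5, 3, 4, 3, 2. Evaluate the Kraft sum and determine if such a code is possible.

With common denominator 2^5 = 32: Σ 2^(−ℓᵢ) = 8/32 + 2/32 + 1/32 + 4/32 + 2/32 + 4/32 + 8/32 = 29/32 = 0.90625.
Kraft's inequality requires Σ ≤ 1; here Σ = 0.90625 ≤ 1, so such a prefix code exists.

0.90625; yes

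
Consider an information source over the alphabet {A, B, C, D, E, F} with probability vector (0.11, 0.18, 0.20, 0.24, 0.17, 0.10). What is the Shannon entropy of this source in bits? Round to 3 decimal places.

H = −Σ pᵢ log₂ pᵢ.
−0.11·log₂(0.11) = 0.3503
−0.18·log₂(0.18) = 0.4453
−0.20·log₂(0.20) = 0.4644
−0.24·log₂(0.24) = 0.4941
−0.17·log₂(0.17) = 0.4346
−0.10·log₂(0.10) = 0.3322
Sum ≈ 2.5209 → 2.521 bits.

2.521 bits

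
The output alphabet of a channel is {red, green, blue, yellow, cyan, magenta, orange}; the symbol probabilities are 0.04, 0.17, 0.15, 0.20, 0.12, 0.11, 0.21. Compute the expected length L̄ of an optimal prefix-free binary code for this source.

2.74 bits/symbol

Repeatedly combine the two least-probable nodes; the expected code length is the sum of the merged weights.
merge 1/25 + 11/100 → 3/20
merge 3/25 + 3/20 → 27/100
merge 3/20 + 17/100 → 8/25
merge 1/5 + 21/100 → 41/100
merge 27/100 + 8/25 → 59/100
merge 41/100 + 59/100 → 1
L = 3/20 + 27/100 + 8/25 + 41/100 + 59/100 + 1 = 137/50 = 2.74 bits/symbol.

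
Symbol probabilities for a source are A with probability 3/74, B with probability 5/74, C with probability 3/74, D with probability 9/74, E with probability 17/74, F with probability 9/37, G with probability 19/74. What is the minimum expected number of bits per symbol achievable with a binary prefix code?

Repeatedly combine the two least-probable nodes; the expected code length is the sum of the merged weights.
merge 3/74 + 3/74 → 3/37
merge 5/74 + 3/37 → 11/74
merge 9/74 + 11/74 → 10/37
merge 17/74 + 9/37 → 35/74
merge 19/74 + 10/37 → 39/74
merge 35/74 + 39/74 → 1
L = 3/37 + 11/74 + 10/37 + 35/74 + 39/74 + 1 = 5/2 = 2.5 bits/symbol.

2.5 bits/symbol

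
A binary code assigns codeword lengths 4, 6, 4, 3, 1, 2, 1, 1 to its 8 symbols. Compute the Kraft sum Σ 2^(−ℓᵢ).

2.015625

With common denominator 2^6 = 64: Σ 2^(−ℓᵢ) = 4/64 + 1/64 + 4/64 + 8/64 + 32/64 + 16/64 + 32/64 + 32/64 = 129/64 = 2.015625.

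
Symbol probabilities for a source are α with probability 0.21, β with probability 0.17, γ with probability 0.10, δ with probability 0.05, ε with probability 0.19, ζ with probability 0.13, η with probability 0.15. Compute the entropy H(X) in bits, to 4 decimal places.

2.7041 bits

H = −Σ pᵢ log₂ pᵢ.
−0.21·log₂(0.21) = 0.4728
−0.17·log₂(0.17) = 0.4346
−0.10·log₂(0.10) = 0.3322
−0.05·log₂(0.05) = 0.2161
−0.19·log₂(0.19) = 0.4552
−0.13·log₂(0.13) = 0.3826
−0.15·log₂(0.15) = 0.4105
Sum ≈ 2.7041 → 2.7041 bits.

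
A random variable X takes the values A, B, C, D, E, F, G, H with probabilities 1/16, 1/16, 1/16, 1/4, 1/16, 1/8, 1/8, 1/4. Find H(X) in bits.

2.75 bits

Each probability is a power of 1/2, so log₂(1/p) is an integer.
H = Σ p·log₂(1/p) = 1/16·4 + 1/16·4 + 1/16·4 + 1/4·2 + 1/16·4 + 1/8·3 + 1/8·3 + 1/4·2 = 2.75 bits.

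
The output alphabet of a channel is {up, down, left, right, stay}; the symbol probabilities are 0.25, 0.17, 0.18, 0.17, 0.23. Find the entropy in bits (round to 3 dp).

H = −Σ pᵢ log₂ pᵢ.
−0.25·log₂(0.25) = 0.5000
−0.17·log₂(0.17) = 0.4346
−0.18·log₂(0.18) = 0.4453
−0.17·log₂(0.17) = 0.4346
−0.23·log₂(0.23) = 0.4877
Sum ≈ 2.3021 → 2.302 bits.

2.302 bits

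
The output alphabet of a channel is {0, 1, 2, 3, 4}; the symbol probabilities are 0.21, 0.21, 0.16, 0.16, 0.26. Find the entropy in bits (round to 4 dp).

2.2970 bits

H = −Σ pᵢ log₂ pᵢ.
−0.21·log₂(0.21) = 0.4728
−0.21·log₂(0.21) = 0.4728
−0.16·log₂(0.16) = 0.4230
−0.16·log₂(0.16) = 0.4230
−0.26·log₂(0.26) = 0.5053
Sum ≈ 2.2970 → 2.2970 bits.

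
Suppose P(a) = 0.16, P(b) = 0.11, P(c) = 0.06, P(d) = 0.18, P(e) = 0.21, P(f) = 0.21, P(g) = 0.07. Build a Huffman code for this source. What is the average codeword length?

2.71 bits/symbol

Repeatedly combine the two least-probable nodes; the expected code length is the sum of the merged weights.
merge 3/50 + 7/100 → 13/100
merge 11/100 + 13/100 → 6/25
merge 4/25 + 9/50 → 17/50
merge 21/100 + 21/100 → 21/50
merge 6/25 + 17/50 → 29/50
merge 21/50 + 29/50 → 1
L = 13/100 + 6/25 + 17/50 + 21/50 + 29/50 + 1 = 271/100 = 2.71 bits/symbol.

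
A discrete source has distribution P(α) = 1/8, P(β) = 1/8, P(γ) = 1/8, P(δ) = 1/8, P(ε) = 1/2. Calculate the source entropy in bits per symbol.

2 bits

Each probability is a power of 1/2, so log₂(1/p) is an integer.
H = Σ p·log₂(1/p) = 1/8·3 + 1/8·3 + 1/8·3 + 1/8·3 + 1/2·1 = 2 bits.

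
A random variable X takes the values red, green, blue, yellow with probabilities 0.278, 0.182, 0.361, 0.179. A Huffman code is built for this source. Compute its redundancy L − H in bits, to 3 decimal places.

0.064 bits

Entropy H = −Σ p log₂ p ≈ 1.9357 bits.
Huffman merges: 179/1000+91/500→361/1000; 139/500+361/1000→639/1000; 361/1000+639/1000→1. L = 2 ≈ 2.0000.
L − H = 2.0000 − 1.9357 = 0.064 bits.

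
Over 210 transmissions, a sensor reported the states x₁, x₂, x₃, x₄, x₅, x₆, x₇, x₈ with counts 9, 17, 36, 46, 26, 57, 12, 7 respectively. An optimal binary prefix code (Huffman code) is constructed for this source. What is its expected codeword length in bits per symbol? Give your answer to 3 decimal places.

2.719 bits/symbol

Probabilities are the counts divided by 210.
Repeatedly combine the two least-probable nodes; the expected code length is the sum of the merged weights.
merge 1/30 + 3/70 → 8/105
merge 2/35 + 8/105 → 2/15
merge 17/210 + 13/105 → 43/210
merge 2/15 + 6/35 → 32/105
merge 43/210 + 23/105 → 89/210
merge 19/70 + 32/105 → 121/210
merge 89/210 + 121/210 → 1
L = 8/105 + 2/15 + 43/210 + 32/105 + 89/210 + 121/210 + 1 = 571/210 ≈ 2.719 bits/symbol.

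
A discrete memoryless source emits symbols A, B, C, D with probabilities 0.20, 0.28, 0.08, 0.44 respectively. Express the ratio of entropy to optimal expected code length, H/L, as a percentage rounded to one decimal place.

97.4%

Entropy H = −Σ p log₂ p ≈ 1.7913 bits.
Huffman merges: 2/25+1/5→7/25; 7/25+7/25→14/25; 11/25+14/25→1. L = 46/25 ≈ 1.8400.
Efficiency = H/L = 1.7913/1.8400 = 97.4%.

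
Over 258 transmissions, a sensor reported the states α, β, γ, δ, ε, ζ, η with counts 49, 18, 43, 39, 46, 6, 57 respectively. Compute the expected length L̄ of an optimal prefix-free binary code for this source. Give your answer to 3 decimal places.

Probabilities are the counts divided by 258.
Repeatedly combine the two least-probable nodes; the expected code length is the sum of the merged weights.
merge 1/43 + 3/43 → 4/43
merge 4/43 + 13/86 → 21/86
merge 1/6 + 23/129 → 89/258
merge 49/258 + 19/86 → 53/129
merge 21/86 + 89/258 → 76/129
merge 53/129 + 76/129 → 1
L = 4/43 + 21/86 + 89/258 + 53/129 + 76/129 + 1 = 346/129 ≈ 2.682 bits/symbol.

2.682 bits/symbol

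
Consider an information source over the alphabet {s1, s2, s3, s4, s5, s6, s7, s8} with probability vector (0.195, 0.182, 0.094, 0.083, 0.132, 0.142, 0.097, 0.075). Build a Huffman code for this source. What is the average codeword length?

Repeatedly combine the two least-probable nodes; the expected code length is the sum of the merged weights.
merge 3/40 + 83/1000 → 79/500
merge 47/500 + 97/1000 → 191/1000
merge 33/250 + 71/500 → 137/500
merge 79/500 + 91/500 → 17/50
merge 191/1000 + 39/200 → 193/500
merge 137/500 + 17/50 → 307/500
merge 193/500 + 307/500 → 1
L = 79/500 + 191/1000 + 137/500 + 17/50 + 193/500 + 307/500 + 1 = 2963/1000 = 2.963 bits/symbol.

2.963 bits/symbol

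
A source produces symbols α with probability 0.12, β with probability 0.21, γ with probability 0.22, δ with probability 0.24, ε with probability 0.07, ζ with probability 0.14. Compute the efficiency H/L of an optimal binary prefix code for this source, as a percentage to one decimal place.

98.4%

Entropy H = −Σ p log₂ p ≈ 2.4803 bits.
Huffman merges: 7/100+3/25→19/100; 7/50+19/100→33/100; 21/100+11/50→43/100; 6/25+33/100→57/100; 43/100+57/100→1. L = 63/25 ≈ 2.5200.
Efficiency = H/L = 2.4803/2.5200 = 98.4%.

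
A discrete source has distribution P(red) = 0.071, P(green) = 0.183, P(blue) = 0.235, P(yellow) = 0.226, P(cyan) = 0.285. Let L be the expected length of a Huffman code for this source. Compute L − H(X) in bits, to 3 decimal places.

Entropy H = −Σ p log₂ p ≈ 2.2113 bits.
Huffman merges: 71/1000+183/1000→127/500; 113/500+47/200→461/1000; 127/500+57/200→539/1000; 461/1000+539/1000→1. L = 1127/500 ≈ 2.2540.
L − H = 2.2540 − 2.2113 = 0.043 bits.

0.043 bits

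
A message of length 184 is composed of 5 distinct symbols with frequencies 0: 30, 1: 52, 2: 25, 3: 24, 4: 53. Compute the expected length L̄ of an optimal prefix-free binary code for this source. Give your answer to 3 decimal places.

2.266 bits/symbol

Probabilities are the counts divided by 184.
Repeatedly combine the two least-probable nodes; the expected code length is the sum of the merged weights.
merge 3/23 + 25/184 → 49/184
merge 15/92 + 49/184 → 79/184
merge 13/46 + 53/184 → 105/184
merge 79/184 + 105/184 → 1
L = 49/184 + 79/184 + 105/184 + 1 = 417/184 ≈ 2.266 bits/symbol.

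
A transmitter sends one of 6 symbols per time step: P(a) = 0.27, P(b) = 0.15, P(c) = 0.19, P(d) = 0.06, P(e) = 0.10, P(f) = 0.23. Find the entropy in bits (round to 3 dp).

2.439 bits

H = −Σ pᵢ log₂ pᵢ.
−0.27·log₂(0.27) = 0.5100
−0.15·log₂(0.15) = 0.4105
−0.19·log₂(0.19) = 0.4552
−0.06·log₂(0.06) = 0.2435
−0.10·log₂(0.10) = 0.3322
−0.23·log₂(0.23) = 0.4877
Sum ≈ 2.4392 → 2.439 bits.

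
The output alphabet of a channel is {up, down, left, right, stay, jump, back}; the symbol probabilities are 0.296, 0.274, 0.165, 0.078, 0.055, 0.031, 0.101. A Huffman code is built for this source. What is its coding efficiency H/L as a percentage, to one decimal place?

98.1%

Entropy H = −Σ p log₂ p ≈ 2.4672 bits.
Huffman merges: 31/1000+11/200→43/500; 39/500+43/500→41/250; 101/1000+41/250→53/200; 33/200+53/200→43/100; 137/500+37/125→57/100; 43/100+57/100→1. L = 503/200 ≈ 2.5150.
Efficiency = H/L = 2.4672/2.5150 = 98.1%.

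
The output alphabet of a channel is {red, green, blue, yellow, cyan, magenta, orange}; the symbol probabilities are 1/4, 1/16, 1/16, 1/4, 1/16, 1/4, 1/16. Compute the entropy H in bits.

Each probability is a power of 1/2, so log₂(1/p) is an integer.
H = Σ p·log₂(1/p) = 1/4·2 + 1/16·4 + 1/16·4 + 1/4·2 + 1/16·4 + 1/4·2 + 1/16·4 = 2.5 bits.

2.5 bits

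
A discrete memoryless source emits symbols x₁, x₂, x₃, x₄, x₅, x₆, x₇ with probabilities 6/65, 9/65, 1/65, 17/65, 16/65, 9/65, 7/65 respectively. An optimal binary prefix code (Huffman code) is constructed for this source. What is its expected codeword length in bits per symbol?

Repeatedly combine the two least-probable nodes; the expected code length is the sum of the merged weights.
merge 1/65 + 6/65 → 7/65
merge 7/65 + 7/65 → 14/65
merge 9/65 + 9/65 → 18/65
merge 14/65 + 16/65 → 6/13
merge 17/65 + 18/65 → 7/13
merge 6/13 + 7/13 → 1
L = 7/65 + 14/65 + 18/65 + 6/13 + 7/13 + 1 = 13/5 = 2.6 bits/symbol.

2.6 bits/symbol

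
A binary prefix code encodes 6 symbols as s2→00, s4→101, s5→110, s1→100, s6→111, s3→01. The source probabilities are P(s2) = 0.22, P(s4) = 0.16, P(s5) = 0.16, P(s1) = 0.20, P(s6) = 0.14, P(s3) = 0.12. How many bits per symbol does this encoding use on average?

L̄ = Σ pᵢ·ℓᵢ = 0.22·2 + 0.16·3 + 0.16·3 + 0.20·3 + 0.14·3 + 0.12·2 = 2.66 bits/symbol.

2.66 bits/symbol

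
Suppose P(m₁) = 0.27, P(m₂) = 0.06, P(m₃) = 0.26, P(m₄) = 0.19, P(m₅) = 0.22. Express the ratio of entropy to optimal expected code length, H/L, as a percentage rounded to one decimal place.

Entropy H = −Σ p log₂ p ≈ 2.1946 bits.
Huffman merges: 3/50+19/100→1/4; 11/50+1/4→47/100; 13/50+27/100→53/100; 47/100+53/100→1. L = 9/4 ≈ 2.2500.
Efficiency = H/L = 2.1946/2.2500 = 97.5%.

97.5%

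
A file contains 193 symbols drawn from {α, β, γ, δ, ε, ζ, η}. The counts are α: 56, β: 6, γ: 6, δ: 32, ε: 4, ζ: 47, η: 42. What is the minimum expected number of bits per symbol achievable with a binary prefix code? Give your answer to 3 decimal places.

Probabilities are the counts divided by 193.
Repeatedly combine the two least-probable nodes; the expected code length is the sum of the merged weights.
merge 4/193 + 6/193 → 10/193
merge 6/193 + 10/193 → 16/193
merge 16/193 + 32/193 → 48/193
merge 42/193 + 47/193 → 89/193
merge 48/193 + 56/193 → 104/193
merge 89/193 + 104/193 → 1
L = 10/193 + 16/193 + 48/193 + 89/193 + 104/193 + 1 = 460/193 ≈ 2.383 bits/symbol.

2.383 bits/symbol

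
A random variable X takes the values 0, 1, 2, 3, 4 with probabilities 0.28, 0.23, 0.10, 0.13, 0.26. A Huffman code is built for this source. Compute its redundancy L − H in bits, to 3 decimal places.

Entropy H = −Σ p log₂ p ≈ 2.2220 bits.
Huffman merges: 1/10+13/100→23/100; 23/100+23/100→23/50; 13/50+7/25→27/50; 23/50+27/50→1. L = 223/100 ≈ 2.2300.
L − H = 2.2300 − 2.2220 = 0.008 bits.

0.008 bits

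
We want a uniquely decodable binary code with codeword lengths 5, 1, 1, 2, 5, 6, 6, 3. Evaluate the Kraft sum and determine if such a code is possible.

1.46875; no

With common denominator 2^6 = 64: Σ 2^(−ℓᵢ) = 2/64 + 32/64 + 32/64 + 16/64 + 2/64 + 1/64 + 1/64 + 8/64 = 94/64 = 1.46875.
Kraft's inequality requires Σ ≤ 1; here Σ = 1.46875 > 1, so no such prefix code exists.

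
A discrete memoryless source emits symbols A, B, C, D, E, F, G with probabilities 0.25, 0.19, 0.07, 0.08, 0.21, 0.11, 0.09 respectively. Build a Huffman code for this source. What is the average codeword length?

2.69 bits/symbol

Repeatedly combine the two least-probable nodes; the expected code length is the sum of the merged weights.
merge 7/100 + 2/25 → 3/20
merge 9/100 + 11/100 → 1/5
merge 3/20 + 19/100 → 17/50
merge 1/5 + 21/100 → 41/100
merge 1/4 + 17/50 → 59/100
merge 41/100 + 59/100 → 1
L = 3/20 + 1/5 + 17/50 + 41/100 + 59/100 + 1 = 269/100 = 2.69 bits/symbol.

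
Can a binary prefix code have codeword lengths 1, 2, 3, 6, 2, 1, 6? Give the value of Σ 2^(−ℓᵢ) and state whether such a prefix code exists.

1.65625; no

With common denominator 2^6 = 64: Σ 2^(−ℓᵢ) = 32/64 + 16/64 + 8/64 + 1/64 + 16/64 + 32/64 + 1/64 = 106/64 = 1.65625.
Kraft's inequality requires Σ ≤ 1; here Σ = 1.65625 > 1, so no such prefix code exists.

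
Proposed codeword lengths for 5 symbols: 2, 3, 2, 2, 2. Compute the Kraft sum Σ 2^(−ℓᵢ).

1.125

With common denominator 2^3 = 8: Σ 2^(−ℓᵢ) = 2/8 + 1/8 + 2/8 + 2/8 + 2/8 = 9/8 = 1.125.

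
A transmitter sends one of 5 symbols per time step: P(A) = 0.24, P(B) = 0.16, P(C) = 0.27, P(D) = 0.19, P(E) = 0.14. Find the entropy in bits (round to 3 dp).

2.280 bits

H = −Σ pᵢ log₂ pᵢ.
−0.24·log₂(0.24) = 0.4941
−0.16·log₂(0.16) = 0.4230
−0.27·log₂(0.27) = 0.5100
−0.19·log₂(0.19) = 0.4552
−0.14·log₂(0.14) = 0.3971
Sum ≈ 2.2795 → 2.280 bits.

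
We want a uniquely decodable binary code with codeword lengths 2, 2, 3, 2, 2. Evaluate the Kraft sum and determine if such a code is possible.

With common denominator 2^3 = 8: Σ 2^(−ℓᵢ) = 2/8 + 2/8 + 1/8 + 2/8 + 2/8 = 9/8 = 1.125.
Kraft's inequality requires Σ ≤ 1; here Σ = 1.125 > 1, so no such prefix code exists.

1.125; no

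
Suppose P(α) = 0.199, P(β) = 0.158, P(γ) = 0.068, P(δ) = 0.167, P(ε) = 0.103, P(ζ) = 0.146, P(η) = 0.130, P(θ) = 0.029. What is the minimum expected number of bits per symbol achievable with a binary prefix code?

Repeatedly combine the two least-probable nodes; the expected code length is the sum of the merged weights.
merge 29/1000 + 17/250 → 97/1000
merge 97/1000 + 103/1000 → 1/5
merge 13/100 + 73/500 → 69/250
merge 79/500 + 167/1000 → 13/40
merge 199/1000 + 1/5 → 399/1000
merge 69/250 + 13/40 → 601/1000
merge 399/1000 + 601/1000 → 1
L = 97/1000 + 1/5 + 69/250 + 13/40 + 399/1000 + 601/1000 + 1 = 1449/500 = 2.898 bits/symbol.

2.898 bits/symbol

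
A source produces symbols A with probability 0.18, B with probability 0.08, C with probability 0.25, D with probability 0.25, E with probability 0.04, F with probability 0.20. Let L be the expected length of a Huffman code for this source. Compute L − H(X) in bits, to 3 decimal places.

0.033 bits

Entropy H = −Σ p log₂ p ≈ 2.3870 bits.
Huffman merges: 1/25+2/25→3/25; 3/25+9/50→3/10; 1/5+1/4→9/20; 1/4+3/10→11/20; 9/20+11/20→1. L = 121/50 ≈ 2.4200.
L − H = 2.4200 − 2.3870 = 0.033 bits.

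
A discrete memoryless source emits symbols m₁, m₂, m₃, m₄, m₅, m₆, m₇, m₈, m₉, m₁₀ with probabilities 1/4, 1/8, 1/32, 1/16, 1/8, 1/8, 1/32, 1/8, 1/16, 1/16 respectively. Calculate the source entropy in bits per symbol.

Each probability is a power of 1/2, so log₂(1/p) is an integer.
H = Σ p·log₂(1/p) = 1/4·2 + 1/8·3 + 1/32·5 + 1/16·4 + 1/8·3 + 1/8·3 + 1/32·5 + 1/8·3 + 1/16·4 + 1/16·4 = 3.0625 bits.

3.0625 bits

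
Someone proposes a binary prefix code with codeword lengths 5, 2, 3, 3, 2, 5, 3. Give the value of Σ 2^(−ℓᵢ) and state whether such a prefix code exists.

With common denominator 2^5 = 32: Σ 2^(−ℓᵢ) = 1/32 + 8/32 + 4/32 + 4/32 + 8/32 + 1/32 + 4/32 = 30/32 = 0.9375.
Kraft's inequality requires Σ ≤ 1; here Σ = 0.9375 ≤ 1, so such a prefix code exists.

0.9375; yes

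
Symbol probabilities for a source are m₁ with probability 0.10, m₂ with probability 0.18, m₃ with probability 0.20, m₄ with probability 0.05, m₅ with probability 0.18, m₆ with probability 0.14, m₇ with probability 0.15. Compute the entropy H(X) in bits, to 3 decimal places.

2.711 bits

H = −Σ pᵢ log₂ pᵢ.
−0.10·log₂(0.10) = 0.3322
−0.18·log₂(0.18) = 0.4453
−0.20·log₂(0.20) = 0.4644
−0.05·log₂(0.05) = 0.2161
−0.18·log₂(0.18) = 0.4453
−0.14·log₂(0.14) = 0.3971
−0.15·log₂(0.15) = 0.4105
Sum ≈ 2.7109 → 2.711 bits.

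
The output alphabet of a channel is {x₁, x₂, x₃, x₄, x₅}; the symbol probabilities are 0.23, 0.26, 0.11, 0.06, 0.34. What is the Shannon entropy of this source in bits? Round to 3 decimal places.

H = −Σ pᵢ log₂ pᵢ.
−0.23·log₂(0.23) = 0.4877
−0.26·log₂(0.26) = 0.5053
−0.11·log₂(0.11) = 0.3503
−0.06·log₂(0.06) = 0.2435
−0.34·log₂(0.34) = 0.5292
Sum ≈ 2.1160 → 2.116 bits.

2.116 bits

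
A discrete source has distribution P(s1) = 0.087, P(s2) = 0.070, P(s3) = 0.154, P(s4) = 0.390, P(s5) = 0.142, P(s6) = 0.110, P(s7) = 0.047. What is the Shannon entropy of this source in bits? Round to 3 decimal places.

H = −Σ pᵢ log₂ pᵢ.
−0.087·log₂(0.087) = 0.3065
−0.070·log₂(0.070) = 0.2686
−0.154·log₂(0.154) = 0.4156
−0.390·log₂(0.390) = 0.5298
−0.142·log₂(0.142) = 0.3999
−0.110·log₂(0.110) = 0.3503
−0.047·log₂(0.047) = 0.2073
Sum ≈ 2.4780 → 2.478 bits.

2.478 bits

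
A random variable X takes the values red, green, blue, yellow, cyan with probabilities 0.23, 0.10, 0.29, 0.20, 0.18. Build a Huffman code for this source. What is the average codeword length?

2.28 bits/symbol

Repeatedly combine the two least-probable nodes; the expected code length is the sum of the merged weights.
merge 1/10 + 9/50 → 7/25
merge 1/5 + 23/100 → 43/100
merge 7/25 + 29/100 → 57/100
merge 43/100 + 57/100 → 1
L = 7/25 + 43/100 + 57/100 + 1 = 57/25 = 2.28 bits/symbol.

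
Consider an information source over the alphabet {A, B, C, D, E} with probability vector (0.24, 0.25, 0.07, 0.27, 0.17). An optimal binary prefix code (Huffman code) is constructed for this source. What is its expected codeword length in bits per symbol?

2.24 bits/symbol

Repeatedly combine the two least-probable nodes; the expected code length is the sum of the merged weights.
merge 7/100 + 17/100 → 6/25
merge 6/25 + 6/25 → 12/25
merge 1/4 + 27/100 → 13/25
merge 12/25 + 13/25 → 1
L = 6/25 + 12/25 + 13/25 + 1 = 56/25 = 2.24 bits/symbol.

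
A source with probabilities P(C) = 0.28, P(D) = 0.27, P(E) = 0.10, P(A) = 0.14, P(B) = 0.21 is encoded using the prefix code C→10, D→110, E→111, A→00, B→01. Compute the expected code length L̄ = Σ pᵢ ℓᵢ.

2.37 bits/symbol

L̄ = Σ pᵢ·ℓᵢ = 0.28·2 + 0.27·3 + 0.10·3 + 0.14·2 + 0.21·2 = 2.37 bits/symbol.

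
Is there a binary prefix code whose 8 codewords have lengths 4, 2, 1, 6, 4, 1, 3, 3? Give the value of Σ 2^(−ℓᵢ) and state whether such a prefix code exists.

With common denominator 2^6 = 64: Σ 2^(−ℓᵢ) = 4/64 + 16/64 + 32/64 + 1/64 + 4/64 + 32/64 + 8/64 + 8/64 = 105/64 = 1.640625.
Kraft's inequality requires Σ ≤ 1; here Σ = 1.640625 > 1, so no such prefix code exists.

1.640625; no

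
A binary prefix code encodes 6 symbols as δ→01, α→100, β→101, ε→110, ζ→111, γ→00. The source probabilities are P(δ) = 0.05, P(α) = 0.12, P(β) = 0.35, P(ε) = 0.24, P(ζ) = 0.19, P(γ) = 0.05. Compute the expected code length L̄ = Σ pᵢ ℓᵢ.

L̄ = Σ pᵢ·ℓᵢ = 0.05·2 + 0.12·3 + 0.35·3 + 0.24·3 + 0.19·3 + 0.05·2 = 2.9 bits/symbol.

2.9 bits/symbol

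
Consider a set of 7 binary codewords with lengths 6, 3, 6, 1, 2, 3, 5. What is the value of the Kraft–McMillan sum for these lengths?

1.0625

With common denominator 2^6 = 64: Σ 2^(−ℓᵢ) = 1/64 + 8/64 + 1/64 + 32/64 + 16/64 + 8/64 + 2/64 = 68/64 = 1.0625.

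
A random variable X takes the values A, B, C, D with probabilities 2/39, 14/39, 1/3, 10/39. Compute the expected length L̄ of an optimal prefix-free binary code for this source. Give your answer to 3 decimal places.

Repeatedly combine the two least-probable nodes; the expected code length is the sum of the merged weights.
merge 2/39 + 10/39 → 4/13
merge 4/13 + 1/3 → 25/39
merge 14/39 + 25/39 → 1
L = 4/13 + 25/39 + 1 = 76/39 ≈ 1.949 bits/symbol.

1.949 bits/symbol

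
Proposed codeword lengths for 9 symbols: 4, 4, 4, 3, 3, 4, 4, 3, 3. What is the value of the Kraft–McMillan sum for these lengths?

With common denominator 2^4 = 16: Σ 2^(−ℓᵢ) = 1/16 + 1/16 + 1/16 + 2/16 + 2/16 + 1/16 + 1/16 + 2/16 + 2/16 = 13/16 = 0.8125.

0.8125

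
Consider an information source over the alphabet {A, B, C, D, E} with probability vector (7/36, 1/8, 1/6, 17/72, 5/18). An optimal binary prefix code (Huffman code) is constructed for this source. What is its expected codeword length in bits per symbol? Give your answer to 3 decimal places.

2.292 bits/symbol

Repeatedly combine the two least-probable nodes; the expected code length is the sum of the merged weights.
merge 1/8 + 1/6 → 7/24
merge 7/36 + 17/72 → 31/72
merge 5/18 + 7/24 → 41/72
merge 31/72 + 41/72 → 1
L = 7/24 + 31/72 + 41/72 + 1 = 55/24 ≈ 2.292 bits/symbol.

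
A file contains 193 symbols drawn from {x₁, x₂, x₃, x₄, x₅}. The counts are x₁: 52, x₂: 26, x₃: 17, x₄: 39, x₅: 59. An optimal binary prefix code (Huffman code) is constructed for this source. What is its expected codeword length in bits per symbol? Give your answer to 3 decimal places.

2.223 bits/symbol

Probabilities are the counts divided by 193.
Repeatedly combine the two least-probable nodes; the expected code length is the sum of the merged weights.
merge 17/193 + 26/193 → 43/193
merge 39/193 + 43/193 → 82/193
merge 52/193 + 59/193 → 111/193
merge 82/193 + 111/193 → 1
L = 43/193 + 82/193 + 111/193 + 1 = 429/193 ≈ 2.223 bits/symbol.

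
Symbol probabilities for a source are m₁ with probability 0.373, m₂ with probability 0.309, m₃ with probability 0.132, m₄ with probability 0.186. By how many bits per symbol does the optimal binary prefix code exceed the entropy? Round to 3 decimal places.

0.054 bits

Entropy H = −Σ p log₂ p ≈ 1.8912 bits.
Huffman merges: 33/250+93/500→159/500; 309/1000+159/500→627/1000; 373/1000+627/1000→1. L = 389/200 ≈ 1.9450.
L − H = 1.9450 − 1.8912 = 0.054 bits.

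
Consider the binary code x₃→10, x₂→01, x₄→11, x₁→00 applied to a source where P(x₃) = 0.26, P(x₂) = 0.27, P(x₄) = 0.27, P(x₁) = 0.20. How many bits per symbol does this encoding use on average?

2 bits/symbol

L̄ = Σ pᵢ·ℓᵢ = 0.26·2 + 0.27·2 + 0.27·2 + 0.20·2 = 2 bits/symbol.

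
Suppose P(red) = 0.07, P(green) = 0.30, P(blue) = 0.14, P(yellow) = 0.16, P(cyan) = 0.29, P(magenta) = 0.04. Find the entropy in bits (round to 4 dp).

H = −Σ pᵢ log₂ pᵢ.
−0.07·log₂(0.07) = 0.2686
−0.30·log₂(0.30) = 0.5211
−0.14·log₂(0.14) = 0.3971
−0.16·log₂(0.16) = 0.4230
−0.29·log₂(0.29) = 0.5179
−0.04·log₂(0.04) = 0.1858
Sum ≈ 2.3134 → 2.3134 bits.

2.3134 bits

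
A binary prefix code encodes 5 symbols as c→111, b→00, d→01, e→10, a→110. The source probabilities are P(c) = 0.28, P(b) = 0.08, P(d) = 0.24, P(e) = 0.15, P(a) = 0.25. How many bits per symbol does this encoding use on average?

L̄ = Σ pᵢ·ℓᵢ = 0.28·3 + 0.08·2 + 0.24·2 + 0.15·2 + 0.25·3 = 2.53 bits/symbol.

2.53 bits/symbol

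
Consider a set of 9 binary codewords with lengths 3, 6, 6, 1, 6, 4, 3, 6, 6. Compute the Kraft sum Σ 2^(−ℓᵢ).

With common denominator 2^6 = 64: Σ 2^(−ℓᵢ) = 8/64 + 1/64 + 1/64 + 32/64 + 1/64 + 4/64 + 8/64 + 1/64 + 1/64 = 57/64 = 0.890625.

0.890625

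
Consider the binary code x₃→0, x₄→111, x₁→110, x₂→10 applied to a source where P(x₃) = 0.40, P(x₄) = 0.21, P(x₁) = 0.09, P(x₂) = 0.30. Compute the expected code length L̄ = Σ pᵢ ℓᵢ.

1.9 bits/symbol

L̄ = Σ pᵢ·ℓᵢ = 0.40·1 + 0.21·3 + 0.09·3 + 0.30·2 = 1.9 bits/symbol.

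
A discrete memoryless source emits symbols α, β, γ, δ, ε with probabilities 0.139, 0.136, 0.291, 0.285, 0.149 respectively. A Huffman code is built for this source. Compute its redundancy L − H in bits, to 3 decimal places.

Entropy H = −Σ p log₂ p ≈ 2.2308 bits.
Huffman merges: 17/125+139/1000→11/40; 149/1000+11/40→53/125; 57/200+291/1000→72/125; 53/125+72/125→1. L = 91/40 ≈ 2.2750.
L − H = 2.2750 − 2.2308 = 0.044 bits.

0.044 bits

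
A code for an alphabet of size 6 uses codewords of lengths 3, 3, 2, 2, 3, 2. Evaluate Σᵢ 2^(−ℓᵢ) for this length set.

With common denominator 2^3 = 8: Σ 2^(−ℓᵢ) = 1/8 + 1/8 + 2/8 + 2/8 + 1/8 + 2/8 = 9/8 = 1.125.

1.125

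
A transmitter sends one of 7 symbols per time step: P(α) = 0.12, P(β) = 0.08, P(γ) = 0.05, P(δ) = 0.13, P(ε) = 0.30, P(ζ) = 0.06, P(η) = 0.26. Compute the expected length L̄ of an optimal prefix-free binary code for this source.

Repeatedly combine the two least-probable nodes; the expected code length is the sum of the merged weights.
merge 1/20 + 3/50 → 11/100
merge 2/25 + 11/100 → 19/100
merge 3/25 + 13/100 → 1/4
merge 19/100 + 1/4 → 11/25
merge 13/50 + 3/10 → 14/25
merge 11/25 + 14/25 → 1
L = 11/100 + 19/100 + 1/4 + 11/25 + 14/25 + 1 = 51/20 = 2.55 bits/symbol.

2.55 bits/symbol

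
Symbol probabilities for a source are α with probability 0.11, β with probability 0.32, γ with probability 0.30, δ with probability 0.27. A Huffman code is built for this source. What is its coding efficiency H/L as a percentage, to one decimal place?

95.4%

Entropy H = −Σ p log₂ p ≈ 1.9074 bits.
Huffman merges: 11/100+27/100→19/50; 3/10+8/25→31/50; 19/50+31/50→1. L = 2 ≈ 2.0000.
Efficiency = H/L = 1.9074/2.0000 = 95.4%.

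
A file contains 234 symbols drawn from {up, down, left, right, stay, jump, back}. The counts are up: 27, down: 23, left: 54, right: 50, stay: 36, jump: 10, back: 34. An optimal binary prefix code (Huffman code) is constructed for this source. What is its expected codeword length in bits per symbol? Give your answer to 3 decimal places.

Probabilities are the counts divided by 234.
Repeatedly combine the two least-probable nodes; the expected code length is the sum of the merged weights.
merge 5/117 + 23/234 → 11/78
merge 3/26 + 11/78 → 10/39
merge 17/117 + 2/13 → 35/117
merge 25/117 + 3/13 → 4/9
merge 10/39 + 35/117 → 5/9
merge 4/9 + 5/9 → 1
L = 11/78 + 10/39 + 35/117 + 4/9 + 5/9 + 1 = 631/234 ≈ 2.697 bits/symbol.

2.697 bits/symbol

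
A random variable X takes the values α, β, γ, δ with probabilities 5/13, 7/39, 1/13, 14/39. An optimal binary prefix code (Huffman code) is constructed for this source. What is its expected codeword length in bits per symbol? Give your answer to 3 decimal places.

1.872 bits/symbol

Repeatedly combine the two least-probable nodes; the expected code length is the sum of the merged weights.
merge 1/13 + 7/39 → 10/39
merge 10/39 + 14/39 → 8/13
merge 5/13 + 8/13 → 1
L = 10/39 + 8/13 + 1 = 73/39 ≈ 1.872 bits/symbol.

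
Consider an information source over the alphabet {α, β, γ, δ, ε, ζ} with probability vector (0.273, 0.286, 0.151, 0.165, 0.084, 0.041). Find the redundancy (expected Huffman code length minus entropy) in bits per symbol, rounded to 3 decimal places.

Entropy H = −Σ p log₂ p ≈ 2.3577 bits.
Huffman merges: 41/1000+21/250→1/8; 1/8+151/1000→69/250; 33/200+273/1000→219/500; 69/250+143/500→281/500; 219/500+281/500→1. L = 2401/1000 ≈ 2.4010.
L − H = 2.4010 − 2.3577 = 0.043 bits.

0.043 bits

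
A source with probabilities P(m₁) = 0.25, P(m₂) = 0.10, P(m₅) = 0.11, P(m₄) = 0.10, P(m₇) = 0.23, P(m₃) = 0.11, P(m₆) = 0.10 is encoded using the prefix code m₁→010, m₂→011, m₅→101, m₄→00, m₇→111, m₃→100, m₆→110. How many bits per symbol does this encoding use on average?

2.9 bits/symbol

L̄ = Σ pᵢ·ℓᵢ = 0.25·3 + 0.10·3 + 0.11·3 + 0.10·2 + 0.23·3 + 0.11·3 + 0.10·3 = 2.9 bits/symbol.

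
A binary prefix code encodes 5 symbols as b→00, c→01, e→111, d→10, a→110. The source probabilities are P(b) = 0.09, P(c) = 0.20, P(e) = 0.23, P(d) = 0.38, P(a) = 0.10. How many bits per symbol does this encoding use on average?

2.33 bits/symbol

L̄ = Σ pᵢ·ℓᵢ = 0.09·2 + 0.20·2 + 0.23·3 + 0.38·2 + 0.10·3 = 2.33 bits/symbol.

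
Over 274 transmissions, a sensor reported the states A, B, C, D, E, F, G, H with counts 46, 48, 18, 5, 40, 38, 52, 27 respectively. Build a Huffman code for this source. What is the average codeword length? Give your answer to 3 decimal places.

Probabilities are the counts divided by 274.
Repeatedly combine the two least-probable nodes; the expected code length is the sum of the merged weights.
merge 5/274 + 9/137 → 23/274
merge 23/274 + 27/274 → 25/137
merge 19/137 + 20/137 → 39/137
merge 23/137 + 24/137 → 47/137
merge 25/137 + 26/137 → 51/137
merge 39/137 + 47/137 → 86/137
merge 51/137 + 86/137 → 1
L = 23/274 + 25/137 + 39/137 + 47/137 + 51/137 + 86/137 + 1 = 793/274 ≈ 2.894 bits/symbol.

2.894 bits/symbol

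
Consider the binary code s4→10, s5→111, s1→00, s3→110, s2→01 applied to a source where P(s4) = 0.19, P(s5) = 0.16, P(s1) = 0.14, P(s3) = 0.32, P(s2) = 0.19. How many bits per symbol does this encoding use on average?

L̄ = Σ pᵢ·ℓᵢ = 0.19·2 + 0.16·3 + 0.14·2 + 0.32·3 + 0.19·2 = 2.48 bits/symbol.

2.48 bits/symbol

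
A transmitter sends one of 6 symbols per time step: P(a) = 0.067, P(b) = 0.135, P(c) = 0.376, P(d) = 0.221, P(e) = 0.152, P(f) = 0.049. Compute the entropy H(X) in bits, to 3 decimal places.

H = −Σ pᵢ log₂ pᵢ.
−0.067·log₂(0.067) = 0.2613
−0.135·log₂(0.135) = 0.3900
−0.376·log₂(0.376) = 0.5306
−0.221·log₂(0.221) = 0.4813
−0.152·log₂(0.152) = 0.4131
−0.049·log₂(0.049) = 0.2132
Sum ≈ 2.2895 → 2.290 bits.

2.290 bits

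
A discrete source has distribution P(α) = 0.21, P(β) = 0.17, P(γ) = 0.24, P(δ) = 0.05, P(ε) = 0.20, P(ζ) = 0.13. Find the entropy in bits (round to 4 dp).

H = −Σ pᵢ log₂ pᵢ.
−0.21·log₂(0.21) = 0.4728
−0.17·log₂(0.17) = 0.4346
−0.24·log₂(0.24) = 0.4941
−0.05·log₂(0.05) = 0.2161
−0.20·log₂(0.20) = 0.4644
−0.13·log₂(0.13) = 0.3826
Sum ≈ 2.4647 → 2.4647 bits.

2.4647 bits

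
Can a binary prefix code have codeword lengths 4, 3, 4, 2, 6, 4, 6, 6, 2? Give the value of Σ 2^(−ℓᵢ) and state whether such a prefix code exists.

0.859375; yes

With common denominator 2^6 = 64: Σ 2^(−ℓᵢ) = 4/64 + 8/64 + 4/64 + 16/64 + 1/64 + 4/64 + 1/64 + 1/64 + 16/64 = 55/64 = 0.859375.
Kraft's inequality requires Σ ≤ 1; here Σ = 0.859375 ≤ 1, so such a prefix code exists.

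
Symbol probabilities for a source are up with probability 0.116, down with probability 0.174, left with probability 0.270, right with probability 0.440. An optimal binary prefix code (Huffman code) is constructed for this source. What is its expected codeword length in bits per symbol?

Repeatedly combine the two least-probable nodes; the expected code length is the sum of the merged weights.
merge 29/250 + 87/500 → 29/100
merge 27/100 + 29/100 → 14/25
merge 11/25 + 14/25 → 1
L = 29/100 + 14/25 + 1 = 37/20 = 1.85 bits/symbol.

1.85 bits/symbol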